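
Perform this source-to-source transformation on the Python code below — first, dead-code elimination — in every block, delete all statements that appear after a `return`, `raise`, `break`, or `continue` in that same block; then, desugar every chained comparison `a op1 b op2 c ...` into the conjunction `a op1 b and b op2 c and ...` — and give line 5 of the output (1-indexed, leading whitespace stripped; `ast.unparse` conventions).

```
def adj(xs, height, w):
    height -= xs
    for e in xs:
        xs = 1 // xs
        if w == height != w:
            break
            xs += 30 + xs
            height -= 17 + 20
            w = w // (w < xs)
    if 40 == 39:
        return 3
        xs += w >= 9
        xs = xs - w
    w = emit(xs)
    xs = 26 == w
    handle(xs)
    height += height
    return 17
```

if w == height and height != w:

Transformed code:
def adj(xs, height, w):
    height -= xs
    for e in xs:
        xs = 1 // xs
        if w == height and height != w:
            break
    if 40 == 39:
        return 3
    w = emit(xs)
    xs = 26 == w
    handle(xs)
    height += height
    return 17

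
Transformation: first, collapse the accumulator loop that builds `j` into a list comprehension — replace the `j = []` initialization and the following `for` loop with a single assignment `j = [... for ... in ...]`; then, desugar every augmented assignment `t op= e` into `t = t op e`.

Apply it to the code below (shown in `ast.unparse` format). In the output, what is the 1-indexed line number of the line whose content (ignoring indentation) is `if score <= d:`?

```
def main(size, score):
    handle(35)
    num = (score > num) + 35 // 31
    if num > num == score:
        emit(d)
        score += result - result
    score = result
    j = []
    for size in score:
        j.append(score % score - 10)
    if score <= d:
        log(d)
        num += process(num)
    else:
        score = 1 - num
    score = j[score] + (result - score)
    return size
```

Transformed code:
def main(size, score):
    handle(35)
    num = (score > num) + 35 // 31
    if num > num == score:
        emit(d)
        score = score + (result - result)
    score = result
    j = [score % score - 10 for size in score]
    if score <= d:
        log(d)
        num = num + process(num)
    else:
        score = 1 - num
    score = j[score] + (result - score)
    return size

9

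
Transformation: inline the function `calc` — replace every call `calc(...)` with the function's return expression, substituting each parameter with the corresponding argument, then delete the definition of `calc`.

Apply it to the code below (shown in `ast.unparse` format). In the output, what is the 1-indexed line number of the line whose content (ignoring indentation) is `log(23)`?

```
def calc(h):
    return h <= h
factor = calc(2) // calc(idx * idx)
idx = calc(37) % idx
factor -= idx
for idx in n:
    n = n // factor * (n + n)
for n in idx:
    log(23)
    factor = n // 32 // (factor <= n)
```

Transformed code:
factor = (2 <= 2) // (idx * idx <= idx * idx)
idx = (37 <= 37) % idx
factor -= idx
for idx in n:
    n = n // factor * (n + n)
for n in idx:
    log(23)
    factor = n // 32 // (factor <= n)

7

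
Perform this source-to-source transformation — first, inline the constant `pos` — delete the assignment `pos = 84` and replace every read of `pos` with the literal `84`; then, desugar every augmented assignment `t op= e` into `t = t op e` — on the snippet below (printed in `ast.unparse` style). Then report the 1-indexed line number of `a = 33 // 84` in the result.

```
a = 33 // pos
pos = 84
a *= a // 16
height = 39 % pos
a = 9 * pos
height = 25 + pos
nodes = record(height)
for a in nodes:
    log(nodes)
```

Transformed code:
a = 33 // 84
a = a * (a // 16)
height = 39 % 84
a = 9 * 84
height = 25 + 84
nodes = record(height)
for a in nodes:
    log(nodes)

1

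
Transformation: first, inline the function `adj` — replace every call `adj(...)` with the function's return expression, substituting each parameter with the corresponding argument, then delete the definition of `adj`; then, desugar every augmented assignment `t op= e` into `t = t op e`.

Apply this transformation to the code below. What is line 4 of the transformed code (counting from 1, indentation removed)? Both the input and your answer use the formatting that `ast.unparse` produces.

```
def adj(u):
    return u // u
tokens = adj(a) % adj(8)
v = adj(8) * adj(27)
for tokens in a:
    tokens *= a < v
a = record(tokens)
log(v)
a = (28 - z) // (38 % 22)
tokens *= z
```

tokens = tokens * (a < v)

Transformed code:
tokens = a // a % (8 // 8)
v = 8 // 8 * (27 // 27)
for tokens in a:
    tokens = tokens * (a < v)
a = record(tokens)
log(v)
a = (28 - z) // (38 % 22)
tokens = tokens * z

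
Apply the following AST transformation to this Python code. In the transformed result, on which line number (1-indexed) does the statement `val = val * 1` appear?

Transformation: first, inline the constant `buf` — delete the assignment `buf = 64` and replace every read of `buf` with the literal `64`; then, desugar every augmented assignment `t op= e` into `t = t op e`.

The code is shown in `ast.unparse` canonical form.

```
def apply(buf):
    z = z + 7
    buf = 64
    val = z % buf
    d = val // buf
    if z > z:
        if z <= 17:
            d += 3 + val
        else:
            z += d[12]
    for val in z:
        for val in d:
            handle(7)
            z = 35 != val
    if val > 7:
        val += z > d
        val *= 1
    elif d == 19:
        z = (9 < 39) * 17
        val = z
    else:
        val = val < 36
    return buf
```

Transformed code:
def apply(buf):
    z = z + 7
    val = z % 64
    d = val // 64
    if z > z:
        if z <= 17:
            d = d + (3 + val)
        else:
            z = z + d[12]
    for val in z:
        for val in d:
            handle(7)
            z = 35 != val
    if val > 7:
        val = val + (z > d)
        val = val * 1
    elif d == 19:
        z = (9 < 39) * 17
        val = z
    else:
        val = val < 36
    return 64

16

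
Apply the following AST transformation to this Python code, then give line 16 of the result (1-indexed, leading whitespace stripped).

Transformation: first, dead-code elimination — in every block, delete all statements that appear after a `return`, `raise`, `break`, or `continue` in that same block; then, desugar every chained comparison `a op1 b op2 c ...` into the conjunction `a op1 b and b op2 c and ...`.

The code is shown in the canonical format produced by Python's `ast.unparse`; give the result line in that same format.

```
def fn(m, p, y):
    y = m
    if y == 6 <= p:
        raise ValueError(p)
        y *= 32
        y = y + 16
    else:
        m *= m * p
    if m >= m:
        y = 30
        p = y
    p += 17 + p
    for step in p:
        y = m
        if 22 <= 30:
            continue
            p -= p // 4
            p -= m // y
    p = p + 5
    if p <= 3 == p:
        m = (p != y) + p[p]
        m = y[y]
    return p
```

if p <= 3 and 3 == p:

Transformed code:
def fn(m, p, y):
    y = m
    if y == 6 and 6 <= p:
        raise ValueError(p)
    else:
        m *= m * p
    if m >= m:
        y = 30
        p = y
    p += 17 + p
    for step in p:
        y = m
        if 22 <= 30:
            continue
    p = p + 5
    if p <= 3 and 3 == p:
        m = (p != y) + p[p]
        m = y[y]
    return p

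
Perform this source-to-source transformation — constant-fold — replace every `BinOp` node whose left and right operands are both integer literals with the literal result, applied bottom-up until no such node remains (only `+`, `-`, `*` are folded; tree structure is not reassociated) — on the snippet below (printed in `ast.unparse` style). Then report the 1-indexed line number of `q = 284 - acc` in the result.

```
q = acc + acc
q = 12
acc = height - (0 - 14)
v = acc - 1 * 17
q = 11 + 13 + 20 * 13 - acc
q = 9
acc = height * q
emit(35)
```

5

Transformed code:
q = acc + acc
q = 12
acc = height - -14
v = acc - 17
q = 284 - acc
q = 9
acc = height * q
emit(35)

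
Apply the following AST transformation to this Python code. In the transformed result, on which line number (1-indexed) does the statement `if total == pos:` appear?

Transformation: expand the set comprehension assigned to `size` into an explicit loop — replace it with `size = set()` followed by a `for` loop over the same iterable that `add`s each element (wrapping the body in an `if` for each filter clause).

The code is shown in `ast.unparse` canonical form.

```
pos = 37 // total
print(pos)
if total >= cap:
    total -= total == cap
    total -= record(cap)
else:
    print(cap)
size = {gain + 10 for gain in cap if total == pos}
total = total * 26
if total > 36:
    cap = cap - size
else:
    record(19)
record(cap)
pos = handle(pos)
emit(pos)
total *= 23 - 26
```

Transformed code:
pos = 37 // total
print(pos)
if total >= cap:
    total -= total == cap
    total -= record(cap)
else:
    print(cap)
size = set()
for gain in cap:
    if total == pos:
        size.add(gain + 10)
total = total * 26
if total > 36:
    cap = cap - size
else:
    record(19)
record(cap)
pos = handle(pos)
emit(pos)
total *= 23 - 26

10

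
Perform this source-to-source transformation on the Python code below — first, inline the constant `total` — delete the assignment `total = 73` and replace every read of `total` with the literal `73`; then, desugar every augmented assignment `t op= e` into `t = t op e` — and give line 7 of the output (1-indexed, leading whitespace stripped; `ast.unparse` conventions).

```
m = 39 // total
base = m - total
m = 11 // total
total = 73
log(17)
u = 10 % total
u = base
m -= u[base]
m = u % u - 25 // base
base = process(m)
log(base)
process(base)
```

Transformed code:
m = 39 // 73
base = m - 73
m = 11 // 73
log(17)
u = 10 % 73
u = base
m = m - u[base]
m = u % u - 25 // base
base = process(m)
log(base)
process(base)

m = m - u[base]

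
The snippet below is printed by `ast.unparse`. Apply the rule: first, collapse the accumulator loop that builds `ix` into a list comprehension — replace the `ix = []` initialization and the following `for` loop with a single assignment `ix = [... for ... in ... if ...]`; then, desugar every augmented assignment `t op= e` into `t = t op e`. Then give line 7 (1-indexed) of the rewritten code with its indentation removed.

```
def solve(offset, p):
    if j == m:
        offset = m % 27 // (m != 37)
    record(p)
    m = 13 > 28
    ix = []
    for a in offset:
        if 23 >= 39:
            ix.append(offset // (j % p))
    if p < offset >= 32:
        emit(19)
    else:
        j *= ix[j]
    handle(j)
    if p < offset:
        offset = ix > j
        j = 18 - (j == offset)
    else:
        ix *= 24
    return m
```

if p < offset >= 32:

Transformed code:
def solve(offset, p):
    if j == m:
        offset = m % 27 // (m != 37)
    record(p)
    m = 13 > 28
    ix = [offset // (j % p) for a in offset if 23 >= 39]
    if p < offset >= 32:
        emit(19)
    else:
        j = j * ix[j]
    handle(j)
    if p < offset:
        offset = ix > j
        j = 18 - (j == offset)
    else:
        ix = ix * 24
    return m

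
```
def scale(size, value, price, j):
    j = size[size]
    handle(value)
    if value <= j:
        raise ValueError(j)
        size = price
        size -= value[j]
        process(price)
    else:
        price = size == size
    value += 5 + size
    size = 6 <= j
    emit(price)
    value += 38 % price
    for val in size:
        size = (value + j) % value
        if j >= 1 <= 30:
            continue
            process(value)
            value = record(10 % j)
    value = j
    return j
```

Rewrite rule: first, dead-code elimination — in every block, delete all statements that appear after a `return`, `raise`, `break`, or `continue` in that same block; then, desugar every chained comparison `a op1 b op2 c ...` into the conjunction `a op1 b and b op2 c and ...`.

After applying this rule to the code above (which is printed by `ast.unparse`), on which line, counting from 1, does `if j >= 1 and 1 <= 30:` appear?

14

Transformed code:
def scale(size, value, price, j):
    j = size[size]
    handle(value)
    if value <= j:
        raise ValueError(j)
    else:
        price = size == size
    value += 5 + size
    size = 6 <= j
    emit(price)
    value += 38 % price
    for val in size:
        size = (value + j) % value
        if j >= 1 and 1 <= 30:
            continue
    value = j
    return j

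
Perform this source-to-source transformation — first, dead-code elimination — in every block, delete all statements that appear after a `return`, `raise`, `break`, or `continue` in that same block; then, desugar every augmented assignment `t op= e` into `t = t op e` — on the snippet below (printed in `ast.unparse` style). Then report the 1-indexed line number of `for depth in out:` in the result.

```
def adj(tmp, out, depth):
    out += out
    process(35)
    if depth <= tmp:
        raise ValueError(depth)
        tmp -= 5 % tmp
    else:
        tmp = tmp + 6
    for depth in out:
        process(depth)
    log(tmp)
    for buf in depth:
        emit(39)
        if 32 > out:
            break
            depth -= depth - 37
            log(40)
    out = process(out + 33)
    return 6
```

Transformed code:
def adj(tmp, out, depth):
    out = out + out
    process(35)
    if depth <= tmp:
        raise ValueError(depth)
    else:
        tmp = tmp + 6
    for depth in out:
        process(depth)
    log(tmp)
    for buf in depth:
        emit(39)
        if 32 > out:
            break
    out = process(out + 33)
    return 6

8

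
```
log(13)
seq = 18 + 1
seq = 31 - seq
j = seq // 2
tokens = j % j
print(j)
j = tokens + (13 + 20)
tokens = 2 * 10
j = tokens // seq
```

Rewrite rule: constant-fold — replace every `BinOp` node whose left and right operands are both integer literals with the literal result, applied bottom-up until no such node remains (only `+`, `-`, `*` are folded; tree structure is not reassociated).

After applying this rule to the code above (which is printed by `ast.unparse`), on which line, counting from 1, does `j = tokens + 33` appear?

Transformed code:
log(13)
seq = 19
seq = 31 - seq
j = seq // 2
tokens = j % j
print(j)
j = tokens + 33
tokens = 20
j = tokens // seq

7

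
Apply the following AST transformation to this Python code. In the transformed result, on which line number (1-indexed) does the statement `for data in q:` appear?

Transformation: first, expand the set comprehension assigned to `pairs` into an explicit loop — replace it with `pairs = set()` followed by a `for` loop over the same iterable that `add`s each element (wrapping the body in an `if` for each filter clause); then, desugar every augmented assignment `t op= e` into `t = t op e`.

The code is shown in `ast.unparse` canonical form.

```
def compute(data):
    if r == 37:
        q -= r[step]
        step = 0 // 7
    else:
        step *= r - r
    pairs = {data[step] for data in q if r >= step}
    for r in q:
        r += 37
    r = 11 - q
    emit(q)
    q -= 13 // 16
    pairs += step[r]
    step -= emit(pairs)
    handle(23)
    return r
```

8

Transformed code:
def compute(data):
    if r == 37:
        q = q - r[step]
        step = 0 // 7
    else:
        step = step * (r - r)
    pairs = set()
    for data in q:
        if r >= step:
            pairs.add(data[step])
    for r in q:
        r = r + 37
    r = 11 - q
    emit(q)
    q = q - 13 // 16
    pairs = pairs + step[r]
    step = step - emit(pairs)
    handle(23)
    return r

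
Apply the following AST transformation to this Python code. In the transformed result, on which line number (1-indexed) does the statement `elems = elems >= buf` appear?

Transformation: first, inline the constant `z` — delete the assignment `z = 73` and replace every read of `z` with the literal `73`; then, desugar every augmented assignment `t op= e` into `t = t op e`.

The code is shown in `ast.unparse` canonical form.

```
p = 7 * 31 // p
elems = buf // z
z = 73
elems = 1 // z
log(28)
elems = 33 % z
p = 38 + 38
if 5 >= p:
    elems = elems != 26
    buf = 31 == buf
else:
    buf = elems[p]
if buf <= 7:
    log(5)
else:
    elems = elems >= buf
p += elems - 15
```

Transformed code:
p = 7 * 31 // p
elems = buf // 73
elems = 1 // 73
log(28)
elems = 33 % 73
p = 38 + 38
if 5 >= p:
    elems = elems != 26
    buf = 31 == buf
else:
    buf = elems[p]
if buf <= 7:
    log(5)
else:
    elems = elems >= buf
p = p + (elems - 15)

15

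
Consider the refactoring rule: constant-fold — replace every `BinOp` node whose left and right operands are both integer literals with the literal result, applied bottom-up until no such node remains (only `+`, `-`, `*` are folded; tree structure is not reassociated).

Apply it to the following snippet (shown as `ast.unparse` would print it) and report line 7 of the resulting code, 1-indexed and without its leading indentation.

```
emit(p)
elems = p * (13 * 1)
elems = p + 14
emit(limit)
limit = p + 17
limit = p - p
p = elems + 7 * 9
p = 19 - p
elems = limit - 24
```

Transformed code:
emit(p)
elems = p * 13
elems = p + 14
emit(limit)
limit = p + 17
limit = p - p
p = elems + 63
p = 19 - p
elems = limit - 24

p = elems + 63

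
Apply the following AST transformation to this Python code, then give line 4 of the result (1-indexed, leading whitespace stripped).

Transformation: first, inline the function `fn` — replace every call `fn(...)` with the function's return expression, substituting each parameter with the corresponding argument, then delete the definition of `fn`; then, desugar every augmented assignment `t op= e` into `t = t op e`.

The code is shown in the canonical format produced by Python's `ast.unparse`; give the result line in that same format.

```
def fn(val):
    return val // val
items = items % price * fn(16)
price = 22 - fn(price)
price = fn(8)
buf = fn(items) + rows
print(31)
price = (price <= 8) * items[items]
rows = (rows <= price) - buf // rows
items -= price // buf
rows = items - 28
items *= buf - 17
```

buf = items // items + rows

Transformed code:
items = items % price * (16 // 16)
price = 22 - price // price
price = 8 // 8
buf = items // items + rows
print(31)
price = (price <= 8) * items[items]
rows = (rows <= price) - buf // rows
items = items - price // buf
rows = items - 28
items = items * (buf - 17)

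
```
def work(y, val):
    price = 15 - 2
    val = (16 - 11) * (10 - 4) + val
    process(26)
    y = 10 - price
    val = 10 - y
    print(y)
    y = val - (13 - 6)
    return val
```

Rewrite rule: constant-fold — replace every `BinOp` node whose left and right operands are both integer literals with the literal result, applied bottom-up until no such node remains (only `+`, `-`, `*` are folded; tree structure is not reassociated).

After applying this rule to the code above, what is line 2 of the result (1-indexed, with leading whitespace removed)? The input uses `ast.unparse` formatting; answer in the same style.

price = 13

Transformed code:
def work(y, val):
    price = 13
    val = 30 + val
    process(26)
    y = 10 - price
    val = 10 - y
    print(y)
    y = val - 7
    return val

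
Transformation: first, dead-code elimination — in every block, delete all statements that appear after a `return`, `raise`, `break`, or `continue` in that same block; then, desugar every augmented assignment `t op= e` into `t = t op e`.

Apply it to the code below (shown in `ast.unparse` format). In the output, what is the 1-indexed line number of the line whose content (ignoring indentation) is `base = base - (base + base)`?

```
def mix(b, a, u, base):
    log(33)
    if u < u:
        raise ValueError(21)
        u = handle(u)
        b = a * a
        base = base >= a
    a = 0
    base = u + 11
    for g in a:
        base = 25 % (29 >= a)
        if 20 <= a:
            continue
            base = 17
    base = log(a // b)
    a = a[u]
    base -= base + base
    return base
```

13

Transformed code:
def mix(b, a, u, base):
    log(33)
    if u < u:
        raise ValueError(21)
    a = 0
    base = u + 11
    for g in a:
        base = 25 % (29 >= a)
        if 20 <= a:
            continue
    base = log(a // b)
    a = a[u]
    base = base - (base + base)
    return base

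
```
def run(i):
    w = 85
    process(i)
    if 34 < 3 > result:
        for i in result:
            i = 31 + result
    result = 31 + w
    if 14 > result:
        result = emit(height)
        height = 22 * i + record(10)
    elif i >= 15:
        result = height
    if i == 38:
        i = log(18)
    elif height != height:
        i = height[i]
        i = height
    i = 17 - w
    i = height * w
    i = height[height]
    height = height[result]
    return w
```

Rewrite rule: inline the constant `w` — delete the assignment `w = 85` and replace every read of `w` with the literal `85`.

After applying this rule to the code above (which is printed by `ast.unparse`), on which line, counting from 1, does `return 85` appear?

Transformed code:
def run(i):
    process(i)
    if 34 < 3 > result:
        for i in result:
            i = 31 + result
    result = 31 + 85
    if 14 > result:
        result = emit(height)
        height = 22 * i + record(10)
    elif i >= 15:
        result = height
    if i == 38:
        i = log(18)
    elif height != height:
        i = height[i]
        i = height
    i = 17 - 85
    i = height * 85
    i = height[height]
    height = height[result]
    return 85

21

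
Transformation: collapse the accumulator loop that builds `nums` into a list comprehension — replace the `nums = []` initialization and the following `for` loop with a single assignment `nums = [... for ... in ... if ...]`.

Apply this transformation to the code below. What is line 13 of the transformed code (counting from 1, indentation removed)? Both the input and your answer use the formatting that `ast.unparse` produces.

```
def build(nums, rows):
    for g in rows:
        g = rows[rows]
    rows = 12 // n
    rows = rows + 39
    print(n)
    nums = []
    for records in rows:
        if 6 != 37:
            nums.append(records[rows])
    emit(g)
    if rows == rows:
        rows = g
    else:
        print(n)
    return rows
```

return rows

Transformed code:
def build(nums, rows):
    for g in rows:
        g = rows[rows]
    rows = 12 // n
    rows = rows + 39
    print(n)
    nums = [records[rows] for records in rows if 6 != 37]
    emit(g)
    if rows == rows:
        rows = g
    else:
        print(n)
    return rows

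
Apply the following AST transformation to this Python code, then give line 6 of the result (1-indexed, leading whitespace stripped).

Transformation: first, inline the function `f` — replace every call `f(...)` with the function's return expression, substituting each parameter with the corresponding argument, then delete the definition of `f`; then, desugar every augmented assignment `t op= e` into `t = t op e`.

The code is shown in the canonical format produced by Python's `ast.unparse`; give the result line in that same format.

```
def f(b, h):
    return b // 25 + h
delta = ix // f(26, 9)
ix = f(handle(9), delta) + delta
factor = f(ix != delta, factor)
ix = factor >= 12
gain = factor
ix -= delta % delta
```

ix = ix - delta % delta

Transformed code:
delta = ix // (26 // 25 + 9)
ix = handle(9) // 25 + delta + delta
factor = (ix != delta) // 25 + factor
ix = factor >= 12
gain = factor
ix = ix - delta % delta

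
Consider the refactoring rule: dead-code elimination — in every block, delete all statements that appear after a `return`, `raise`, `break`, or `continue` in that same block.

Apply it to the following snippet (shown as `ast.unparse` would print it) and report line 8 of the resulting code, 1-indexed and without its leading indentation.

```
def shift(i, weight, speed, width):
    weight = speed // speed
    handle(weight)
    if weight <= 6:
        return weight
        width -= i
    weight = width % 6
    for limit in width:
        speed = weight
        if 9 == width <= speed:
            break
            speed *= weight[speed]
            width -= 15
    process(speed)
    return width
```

speed = weight

Transformed code:
def shift(i, weight, speed, width):
    weight = speed // speed
    handle(weight)
    if weight <= 6:
        return weight
    weight = width % 6
    for limit in width:
        speed = weight
        if 9 == width <= speed:
            break
    process(speed)
    return width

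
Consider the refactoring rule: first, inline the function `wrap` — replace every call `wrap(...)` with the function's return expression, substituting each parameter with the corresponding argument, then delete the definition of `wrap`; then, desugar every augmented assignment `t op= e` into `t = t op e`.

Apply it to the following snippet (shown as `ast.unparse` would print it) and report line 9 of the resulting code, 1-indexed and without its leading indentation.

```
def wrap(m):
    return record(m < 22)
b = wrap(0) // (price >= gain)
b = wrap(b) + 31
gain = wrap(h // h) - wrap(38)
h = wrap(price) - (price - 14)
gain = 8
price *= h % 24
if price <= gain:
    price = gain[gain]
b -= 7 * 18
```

b = b - 7 * 18

Transformed code:
b = record(0 < 22) // (price >= gain)
b = record(b < 22) + 31
gain = record(h // h < 22) - record(38 < 22)
h = record(price < 22) - (price - 14)
gain = 8
price = price * (h % 24)
if price <= gain:
    price = gain[gain]
b = b - 7 * 18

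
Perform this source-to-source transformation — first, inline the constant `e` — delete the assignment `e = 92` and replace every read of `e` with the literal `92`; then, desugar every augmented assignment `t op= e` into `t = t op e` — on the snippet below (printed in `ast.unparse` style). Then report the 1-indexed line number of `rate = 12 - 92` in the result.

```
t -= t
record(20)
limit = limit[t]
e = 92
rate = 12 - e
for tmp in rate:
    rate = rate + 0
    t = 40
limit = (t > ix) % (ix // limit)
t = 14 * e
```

Transformed code:
t = t - t
record(20)
limit = limit[t]
rate = 12 - 92
for tmp in rate:
    rate = rate + 0
    t = 40
limit = (t > ix) % (ix // limit)
t = 14 * 92

4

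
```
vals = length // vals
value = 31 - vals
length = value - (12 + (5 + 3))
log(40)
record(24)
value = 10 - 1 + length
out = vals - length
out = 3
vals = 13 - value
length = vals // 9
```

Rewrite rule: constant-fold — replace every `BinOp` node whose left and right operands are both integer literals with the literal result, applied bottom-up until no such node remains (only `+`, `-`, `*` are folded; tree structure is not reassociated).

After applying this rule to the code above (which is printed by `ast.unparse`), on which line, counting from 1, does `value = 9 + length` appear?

6

Transformed code:
vals = length // vals
value = 31 - vals
length = value - 20
log(40)
record(24)
value = 9 + length
out = vals - length
out = 3
vals = 13 - value
length = vals // 9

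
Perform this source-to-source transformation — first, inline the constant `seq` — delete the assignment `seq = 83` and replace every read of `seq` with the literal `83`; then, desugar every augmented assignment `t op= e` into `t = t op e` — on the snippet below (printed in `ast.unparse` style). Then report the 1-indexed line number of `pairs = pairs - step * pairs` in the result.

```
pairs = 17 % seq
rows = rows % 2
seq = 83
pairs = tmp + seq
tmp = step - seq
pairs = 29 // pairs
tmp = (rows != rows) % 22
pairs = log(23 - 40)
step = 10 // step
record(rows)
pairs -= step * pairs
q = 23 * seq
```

10

Transformed code:
pairs = 17 % 83
rows = rows % 2
pairs = tmp + 83
tmp = step - 83
pairs = 29 // pairs
tmp = (rows != rows) % 22
pairs = log(23 - 40)
step = 10 // step
record(rows)
pairs = pairs - step * pairs
q = 23 * 83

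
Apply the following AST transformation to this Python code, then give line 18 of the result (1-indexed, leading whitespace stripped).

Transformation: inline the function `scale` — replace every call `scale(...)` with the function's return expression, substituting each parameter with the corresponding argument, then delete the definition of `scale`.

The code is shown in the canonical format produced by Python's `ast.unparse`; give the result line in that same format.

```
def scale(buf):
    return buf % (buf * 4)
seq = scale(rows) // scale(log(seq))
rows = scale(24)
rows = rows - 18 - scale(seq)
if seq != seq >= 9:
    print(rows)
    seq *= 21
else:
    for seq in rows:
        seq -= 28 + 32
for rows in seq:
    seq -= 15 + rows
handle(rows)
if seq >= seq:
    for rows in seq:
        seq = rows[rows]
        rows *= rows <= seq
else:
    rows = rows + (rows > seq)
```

Transformed code:
seq = rows % (rows * 4) // (log(seq) % (log(seq) * 4))
rows = 24 % (24 * 4)
rows = rows - 18 - seq % (seq * 4)
if seq != seq >= 9:
    print(rows)
    seq *= 21
else:
    for seq in rows:
        seq -= 28 + 32
for rows in seq:
    seq -= 15 + rows
handle(rows)
if seq >= seq:
    for rows in seq:
        seq = rows[rows]
        rows *= rows <= seq
else:
    rows = rows + (rows > seq)

rows = rows + (rows > seq)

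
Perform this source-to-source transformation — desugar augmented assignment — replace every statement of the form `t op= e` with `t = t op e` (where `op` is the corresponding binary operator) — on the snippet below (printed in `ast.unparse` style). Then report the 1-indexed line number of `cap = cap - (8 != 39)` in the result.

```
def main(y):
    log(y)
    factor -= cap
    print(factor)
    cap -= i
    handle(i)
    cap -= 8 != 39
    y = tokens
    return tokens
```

7

Transformed code:
def main(y):
    log(y)
    factor = factor - cap
    print(factor)
    cap = cap - i
    handle(i)
    cap = cap - (8 != 39)
    y = tokens
    return tokens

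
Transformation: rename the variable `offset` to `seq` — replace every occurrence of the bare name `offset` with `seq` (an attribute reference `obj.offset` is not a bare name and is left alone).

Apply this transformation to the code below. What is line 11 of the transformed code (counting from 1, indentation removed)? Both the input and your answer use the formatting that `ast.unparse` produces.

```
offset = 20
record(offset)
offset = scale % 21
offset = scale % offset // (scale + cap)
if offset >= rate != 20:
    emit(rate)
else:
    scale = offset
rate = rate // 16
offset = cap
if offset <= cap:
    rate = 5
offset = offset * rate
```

if seq <= cap:

Transformed code:
seq = 20
record(seq)
seq = scale % 21
seq = scale % seq // (scale + cap)
if seq >= rate != 20:
    emit(rate)
else:
    scale = seq
rate = rate // 16
seq = cap
if seq <= cap:
    rate = 5
seq = seq * rate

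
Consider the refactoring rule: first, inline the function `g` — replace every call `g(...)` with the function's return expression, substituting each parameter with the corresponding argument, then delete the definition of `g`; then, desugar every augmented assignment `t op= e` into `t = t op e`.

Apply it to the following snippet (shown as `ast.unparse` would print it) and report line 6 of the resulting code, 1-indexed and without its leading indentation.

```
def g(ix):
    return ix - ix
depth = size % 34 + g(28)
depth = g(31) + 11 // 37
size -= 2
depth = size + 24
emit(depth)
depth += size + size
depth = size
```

Transformed code:
depth = size % 34 + (28 - 28)
depth = 31 - 31 + 11 // 37
size = size - 2
depth = size + 24
emit(depth)
depth = depth + (size + size)
depth = size

depth = depth + (size + size)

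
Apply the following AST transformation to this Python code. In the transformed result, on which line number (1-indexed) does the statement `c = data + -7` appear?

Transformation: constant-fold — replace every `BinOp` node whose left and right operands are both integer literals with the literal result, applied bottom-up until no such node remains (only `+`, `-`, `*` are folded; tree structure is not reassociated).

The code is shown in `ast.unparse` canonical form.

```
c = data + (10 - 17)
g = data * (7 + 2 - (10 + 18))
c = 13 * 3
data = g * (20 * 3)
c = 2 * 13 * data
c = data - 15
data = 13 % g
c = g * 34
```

1

Transformed code:
c = data + -7
g = data * -19
c = 39
data = g * 60
c = 26 * data
c = data - 15
data = 13 % g
c = g * 34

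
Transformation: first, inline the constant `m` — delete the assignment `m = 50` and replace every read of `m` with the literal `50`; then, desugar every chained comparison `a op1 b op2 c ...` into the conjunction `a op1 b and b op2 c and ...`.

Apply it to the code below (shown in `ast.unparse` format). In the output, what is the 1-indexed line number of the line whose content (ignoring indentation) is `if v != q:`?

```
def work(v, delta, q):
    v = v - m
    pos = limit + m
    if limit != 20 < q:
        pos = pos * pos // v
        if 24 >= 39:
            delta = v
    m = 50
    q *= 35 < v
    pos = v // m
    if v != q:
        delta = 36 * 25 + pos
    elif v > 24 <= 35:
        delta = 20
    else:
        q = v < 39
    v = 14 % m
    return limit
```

10

Transformed code:
def work(v, delta, q):
    v = v - 50
    pos = limit + 50
    if limit != 20 and 20 < q:
        pos = pos * pos // v
        if 24 >= 39:
            delta = v
    q *= 35 < v
    pos = v // 50
    if v != q:
        delta = 36 * 25 + pos
    elif v > 24 and 24 <= 35:
        delta = 20
    else:
        q = v < 39
    v = 14 % 50
    return limit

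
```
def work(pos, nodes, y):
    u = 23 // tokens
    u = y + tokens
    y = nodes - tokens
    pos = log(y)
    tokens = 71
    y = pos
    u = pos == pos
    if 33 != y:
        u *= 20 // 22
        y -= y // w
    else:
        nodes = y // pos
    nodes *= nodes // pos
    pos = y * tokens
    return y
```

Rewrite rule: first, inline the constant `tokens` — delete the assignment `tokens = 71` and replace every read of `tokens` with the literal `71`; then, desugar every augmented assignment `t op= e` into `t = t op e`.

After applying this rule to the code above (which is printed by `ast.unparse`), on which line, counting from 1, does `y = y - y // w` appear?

Transformed code:
def work(pos, nodes, y):
    u = 23 // 71
    u = y + 71
    y = nodes - 71
    pos = log(y)
    y = pos
    u = pos == pos
    if 33 != y:
        u = u * (20 // 22)
        y = y - y // w
    else:
        nodes = y // pos
    nodes = nodes * (nodes // pos)
    pos = y * 71
    return y

10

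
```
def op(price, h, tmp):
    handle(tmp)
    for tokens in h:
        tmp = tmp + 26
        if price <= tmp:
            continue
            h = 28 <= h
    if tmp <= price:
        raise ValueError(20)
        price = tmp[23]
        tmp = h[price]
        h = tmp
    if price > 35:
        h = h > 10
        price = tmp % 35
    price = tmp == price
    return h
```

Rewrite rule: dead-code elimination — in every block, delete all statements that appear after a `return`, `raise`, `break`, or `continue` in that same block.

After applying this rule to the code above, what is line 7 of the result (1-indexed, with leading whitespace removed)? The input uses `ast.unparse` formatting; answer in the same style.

if tmp <= price:

Transformed code:
def op(price, h, tmp):
    handle(tmp)
    for tokens in h:
        tmp = tmp + 26
        if price <= tmp:
            continue
    if tmp <= price:
        raise ValueError(20)
    if price > 35:
        h = h > 10
        price = tmp % 35
    price = tmp == price
    return h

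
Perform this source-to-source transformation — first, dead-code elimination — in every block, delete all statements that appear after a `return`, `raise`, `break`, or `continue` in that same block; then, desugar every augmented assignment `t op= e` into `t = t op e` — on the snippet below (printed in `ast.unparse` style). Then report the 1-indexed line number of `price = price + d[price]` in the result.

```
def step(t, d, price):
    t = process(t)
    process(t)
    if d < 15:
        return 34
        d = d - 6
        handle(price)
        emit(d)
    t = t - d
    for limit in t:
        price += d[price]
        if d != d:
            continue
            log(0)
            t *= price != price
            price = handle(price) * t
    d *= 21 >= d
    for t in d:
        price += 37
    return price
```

Transformed code:
def step(t, d, price):
    t = process(t)
    process(t)
    if d < 15:
        return 34
    t = t - d
    for limit in t:
        price = price + d[price]
        if d != d:
            continue
    d = d * (21 >= d)
    for t in d:
        price = price + 37
    return price

8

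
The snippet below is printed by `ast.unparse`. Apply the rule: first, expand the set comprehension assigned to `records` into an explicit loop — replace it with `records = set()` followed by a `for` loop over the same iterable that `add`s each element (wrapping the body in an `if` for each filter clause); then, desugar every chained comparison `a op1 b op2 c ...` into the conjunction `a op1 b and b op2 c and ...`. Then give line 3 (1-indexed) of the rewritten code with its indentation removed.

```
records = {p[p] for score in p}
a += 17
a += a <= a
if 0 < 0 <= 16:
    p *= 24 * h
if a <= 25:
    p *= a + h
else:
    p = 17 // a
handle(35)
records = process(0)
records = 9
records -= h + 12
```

Transformed code:
records = set()
for score in p:
    records.add(p[p])
a += 17
a += a <= a
if 0 < 0 and 0 <= 16:
    p *= 24 * h
if a <= 25:
    p *= a + h
else:
    p = 17 // a
handle(35)
records = process(0)
records = 9
records -= h + 12

records.add(p[p])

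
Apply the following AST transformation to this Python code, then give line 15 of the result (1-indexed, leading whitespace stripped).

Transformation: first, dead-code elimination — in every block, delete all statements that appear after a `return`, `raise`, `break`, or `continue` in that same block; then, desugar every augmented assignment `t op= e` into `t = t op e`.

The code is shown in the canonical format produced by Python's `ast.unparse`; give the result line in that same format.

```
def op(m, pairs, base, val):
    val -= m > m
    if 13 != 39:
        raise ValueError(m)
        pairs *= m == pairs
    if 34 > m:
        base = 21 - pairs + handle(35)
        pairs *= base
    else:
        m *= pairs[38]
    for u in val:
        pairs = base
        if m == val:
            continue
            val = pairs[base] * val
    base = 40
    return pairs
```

return pairs

Transformed code:
def op(m, pairs, base, val):
    val = val - (m > m)
    if 13 != 39:
        raise ValueError(m)
    if 34 > m:
        base = 21 - pairs + handle(35)
        pairs = pairs * base
    else:
        m = m * pairs[38]
    for u in val:
        pairs = base
        if m == val:
            continue
    base = 40
    return pairs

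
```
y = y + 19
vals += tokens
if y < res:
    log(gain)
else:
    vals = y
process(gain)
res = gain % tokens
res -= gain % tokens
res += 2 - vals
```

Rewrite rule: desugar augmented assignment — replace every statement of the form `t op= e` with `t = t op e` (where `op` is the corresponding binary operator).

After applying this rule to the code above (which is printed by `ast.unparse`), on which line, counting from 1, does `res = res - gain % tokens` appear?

9

Transformed code:
y = y + 19
vals = vals + tokens
if y < res:
    log(gain)
else:
    vals = y
process(gain)
res = gain % tokens
res = res - gain % tokens
res = res + (2 - vals)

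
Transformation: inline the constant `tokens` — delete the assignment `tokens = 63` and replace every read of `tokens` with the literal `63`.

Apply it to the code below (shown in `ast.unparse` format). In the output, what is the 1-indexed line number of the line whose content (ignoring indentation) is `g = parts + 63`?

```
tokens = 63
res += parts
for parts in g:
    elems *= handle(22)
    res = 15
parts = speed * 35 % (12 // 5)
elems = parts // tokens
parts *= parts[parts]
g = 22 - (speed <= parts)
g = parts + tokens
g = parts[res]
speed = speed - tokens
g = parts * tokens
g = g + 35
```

Transformed code:
res += parts
for parts in g:
    elems *= handle(22)
    res = 15
parts = speed * 35 % (12 // 5)
elems = parts // 63
parts *= parts[parts]
g = 22 - (speed <= parts)
g = parts + 63
g = parts[res]
speed = speed - 63
g = parts * 63
g = g + 35

9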